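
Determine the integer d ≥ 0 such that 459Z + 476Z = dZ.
In the PID Z, (a, b) is generated by gcd(a, b). Compute gcd(476, 459) with the extended Euclidean algorithm, tracking rows (r, s, t) with s·476 + t·459 = r:
  row A: (476, 1, 0)   [1·476 + 0·459 = 476]
  row B: (459, 0, 1)   [0·476 + 1·459 = 459]
  476 = 1·459 + 17   → row C = row A − 1·row B = (17, 1, −1)   [check: 1·476 − 1·459 = 17]
  459 = 27·17 + 0   → remainder 0, stop. gcd = 17 (last nonzero row C).
So gcd(459, 476) = 17, with Bézout identity 1·476 − 1·459 = 17. Containment (⊇): the Bézout identity exhibits 17 as an element of (459, 476), giving (17) ⊆ (459, 476). Containment (⊆): since 17 | 459 and 17 | 476 (459 = 17·27, 476 = 17·28), every Z-linear combination of 459 and 476 is divisible by 17, so (459, 476) ⊆ (17). Therefore (459, 476) = (17), d = 17.

Final answer: (459, 476) = (17); d = 17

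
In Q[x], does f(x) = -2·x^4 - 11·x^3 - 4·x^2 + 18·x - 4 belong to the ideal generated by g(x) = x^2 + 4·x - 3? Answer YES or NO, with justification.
NO

In Q[x] the ideal (g) consists of all multiples of g, so f ∈ (g) iff g | f, i.e. iff the remainder of f on division by g is 0. Divide f by g (g is monic, so eliminate the leading term of the running remainder at each step):
  leading term -2·x^4: subtract (-2·x^2)·g(x) = -2·x^4 - 8·x^3 + 6·x^2, leaving -3·x^3 - 10·x^2 + 18·x - 4
  leading term -3·x^3: subtract (-3·x)·g(x) = -3·x^3 - 12·x^2 + 9·x, leaving 2·x^2 + 9·x - 4
  leading term 2·x^2: subtract (2)·g(x) = 2·x^2 + 8·x - 6, leaving x + 2
The remainder r(x) = x + 2 ≠ 0 (and deg r < deg g), so g ∤ f, i.e. f ∉ (g).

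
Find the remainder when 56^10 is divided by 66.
34

Use repeated squaring. Binary(10) = 1010. Walk through the bits of the exponent 10 left-to-right: at each bit after the leading one, square the running value, then multiply by 56 if the bit is 1 (always reducing mod 66):
  bit 1 = 1 (leading): start with 56.
  bit 2 = 0: square 56^2 = 3136 ≡ 34 (mod 66).
  bit 3 = 1: square 34^2 = 1156 ≡ 34; bit is 1, so multiply 34·56 = 1904 ≡ 56 (mod 66).
  bit 4 = 0: square 56^2 = 3136 ≡ 34 (mod 66).
Final value: 56^10 ≡ 34 (mod 66).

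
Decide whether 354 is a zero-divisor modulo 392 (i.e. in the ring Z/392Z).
YES

gcd(354, 392) = 2 > 1, so 354 is not a unit in Z/392Z. In Z/nZ every nonzero non-unit is a zero-divisor: explicitly, take b = 392/gcd = 196 ≠ 0 (mod 392); then 354·196 = 69384 = 177·392, i.e. 354·196 ≡ 0 (mod 392). So 354 is a zero-divisor.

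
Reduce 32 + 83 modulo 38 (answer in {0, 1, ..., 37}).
Reduce the summands first: 83 ≡ 7 (mod 38), so 32 + 83 ≡ 32 + 7 (mod 38). 32 + 7 = 39; 39 = 1·38 + 1, so (32 + 83) mod 38 = 1.

Final answer: 1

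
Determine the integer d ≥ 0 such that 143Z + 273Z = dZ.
In the PID Z, (a, b) is generated by gcd(a, b). Compute gcd(273, 143) with the extended Euclidean algorithm, tracking rows (r, s, t) with s·273 + t·143 = r:
  row A: (273, 1, 0)   [1·273 + 0·143 = 273]
  row B: (143, 0, 1)   [0·273 + 1·143 = 143]
  273 = 1·143 + 130   → row C = row A − 1·row B = (130, 1, −1)   [check: 1·273 − 1·143 = 130]
  143 = 1·130 + 13   → row D = row B − 1·row C = (13, −1, 2)   [check: −1·273 + 2·143 = 13]
  130 = 10·13 + 0   → remainder 0, stop. gcd = 13 (last nonzero row D).
So gcd(143, 273) = 13, with Bézout identity −1·273 + 2·143 = 13. Containment (⊇): the Bézout identity exhibits 13 as an element of (143, 273), giving (13) ⊆ (143, 273). Containment (⊆): since 13 | 143 and 13 | 273 (143 = 13·11, 273 = 13·21), every Z-linear combination of 143 and 273 is divisible by 13, so (143, 273) ⊆ (13). Therefore (143, 273) = (13), d = 13.

Final answer: (143, 273) = (13); d = 13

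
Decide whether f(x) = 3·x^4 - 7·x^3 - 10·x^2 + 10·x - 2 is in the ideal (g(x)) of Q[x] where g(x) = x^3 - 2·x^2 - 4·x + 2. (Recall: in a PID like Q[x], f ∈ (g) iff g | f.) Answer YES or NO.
YES

In Q[x] the ideal (g) consists of all multiples of g, so f ∈ (g) iff g | f, i.e. iff the remainder of f on division by g is 0. Divide f by g (g is monic, so eliminate the leading term of the running remainder at each step):
  leading term 3·x^4: subtract (3·x)·g(x) = 3·x^4 - 6·x^3 - 12·x^2 + 6·x, leaving -x^3 + 2·x^2 + 4·x - 2
  leading term -x^3: subtract (-1)·g(x) = -x^3 + 2·x^2 + 4·x - 2, leaving 0
The remainder is 0, so f(x) = g(x) · h(x) with h(x) = 3·x - 1. Hence g | f, i.e. f ∈ (g).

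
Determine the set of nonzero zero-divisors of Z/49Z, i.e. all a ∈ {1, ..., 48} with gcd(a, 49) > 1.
nonzero zero-divisors of Z/49Z = {7, 14, 21, 28, 35, 42}

An element a ∈ Z/49Z (with a ≠ 0) is a zero-divisor iff gcd(a, 49) > 1 (because a is a unit precisely when gcd(a, n) = 1, and in Z/nZ every nonzero, non-unit element is a zero-divisor). Scan a = 1, ..., 48 and keep those with gcd(a, 49) > 1:
  gcd(7, 49) = 7, gcd(14, 49) = 7, gcd(21, 49) = 7, gcd(28, 49) = 7, gcd(35, 49) = 7, gcd(42, 49) = 7.
All other a ∈ {1, ..., 48} have gcd(a, 49) = 1 and are units. So the nonzero zero-divisors are exactly the 6 values of a appearing in this scan.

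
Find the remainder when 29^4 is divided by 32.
Use repeated squaring. Binary(4) = 100. Walk through the bits of the exponent 4 left-to-right: at each bit after the leading one, square the running value, then multiply by 29 if the bit is 1 (always reducing mod 32):
  bit 1 = 1 (leading): start with 29.
  bit 2 = 0: square 29^2 = 841 ≡ 9 (mod 32).
  bit 3 = 0: square 9^2 = 81 ≡ 17 (mod 32).
Final value: 29^4 ≡ 17 (mod 32).

Final answer: 17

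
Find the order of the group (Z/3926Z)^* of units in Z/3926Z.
(Z/3926Z)^* consists of the classes a with gcd(a, 3926) = 1, so its order is φ(3926). φ is multiplicative, with φ(p^e) = p^e − p^(e−1). Factorise 3926 = 2 · 13 · 151. Then
  φ(3926) = (2 − 1) · (13 − 1) · (151 − 1) = 1 · 12 · 150 = 1800.
Thus |(Z/3926Z)^*| = 1800.

Final answer: |(Z/3926Z)^*| = 1800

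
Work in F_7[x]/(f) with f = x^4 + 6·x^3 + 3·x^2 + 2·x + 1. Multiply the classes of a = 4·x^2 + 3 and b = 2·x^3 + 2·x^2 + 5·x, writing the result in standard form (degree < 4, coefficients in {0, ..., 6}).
a · b ≡ 4·x^3 + 5·x^2 + 3·x + 5 (mod f(x))

Multiply as integer polynomials: a · b = 8·x^5 + 8·x^4 + 26·x^3 + 6·x^2 + 15·x. Reducing coefficients mod 7: a · b ≡ x^5 + x^4 + 5·x^3 + 6·x^2 + x. Now divide by f(x) = x^4 + 6·x^3 + 3·x^2 + 2·x + 1 in F_7[x], eliminating the leading term at each step:
  leading term x^5: subtract (x)·f(x) = x^5 + 6·x^4 + 3·x^3 + 2·x^2 + x, leaving 2·x^4 + 2·x^3 + 4·x^2 (coefficients mod 7)
  leading term 2·x^4: subtract (2)·f(x) = 2·x^4 + 5·x^3 + 6·x^2 + 4·x + 2, leaving 4·x^3 + 5·x^2 + 3·x + 5 (coefficients mod 7)
The degree is now < 4, so this is the remainder. Hence a · b ≡ 4·x^3 + 5·x^2 + 3·x + 5 in F_7[x]/(f).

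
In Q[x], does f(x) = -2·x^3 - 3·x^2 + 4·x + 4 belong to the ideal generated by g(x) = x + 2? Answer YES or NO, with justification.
In Q[x] the ideal (g) consists of all multiples of g, so f ∈ (g) iff g | f, i.e. iff the remainder of f on division by g is 0. Divide f by g (g is monic, so eliminate the leading term of the running remainder at each step):
  leading term -2·x^3: subtract (-2·x^2)·g(x) = -2·x^3 - 4·x^2, leaving x^2 + 4·x + 4
  leading term x^2: subtract (x)·g(x) = x^2 + 2·x, leaving 2·x + 4
  leading term 2·x: subtract (2)·g(x) = 2·x + 4, leaving 0
The remainder is 0, so f(x) = g(x) · h(x) with h(x) = -2·x^2 + x + 2. Hence g | f, i.e. f ∈ (g).

Final answer: YES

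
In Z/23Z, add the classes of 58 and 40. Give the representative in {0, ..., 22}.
Reduce the summands first: 58 ≡ 12, 40 ≡ 17 (mod 23), so 58 + 40 ≡ 12 + 17 (mod 23). 12 + 17 = 29; 29 = 1·23 + 6, so (58 + 40) mod 23 = 6.

Final answer: 6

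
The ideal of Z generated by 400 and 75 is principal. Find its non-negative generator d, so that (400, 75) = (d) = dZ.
(400, 75) = (25); d = 25

In the PID Z, (a, b) is generated by gcd(a, b). Compute gcd(400, 75) with the extended Euclidean algorithm, tracking rows (r, s, t) with s·400 + t·75 = r:
  row A: (400, 1, 0)   [1·400 + 0·75 = 400]
  row B: (75, 0, 1)   [0·400 + 1·75 = 75]
  400 = 5·75 + 25   → row C = row A − 5·row B = (25, 1, −5)   [check: 1·400 − 5·75 = 25]
  75 = 3·25 + 0   → remainder 0, stop. gcd = 25 (last nonzero row C).
So gcd(400, 75) = 25, with Bézout identity 1·400 − 5·75 = 25. Containment (⊇): the Bézout identity exhibits 25 as an element of (400, 75), giving (25) ⊆ (400, 75). Containment (⊆): since 25 | 400 and 25 | 75 (400 = 25·16, 75 = 25·3), every Z-linear combination of 400 and 75 is divisible by 25, so (400, 75) ⊆ (25). Therefore (400, 75) = (25), d = 25.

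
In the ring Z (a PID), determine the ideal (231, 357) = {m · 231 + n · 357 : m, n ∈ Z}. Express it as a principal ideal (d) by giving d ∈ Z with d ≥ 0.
In the PID Z, (a, b) is generated by gcd(a, b). Compute gcd(357, 231) with the extended Euclidean algorithm, tracking rows (r, s, t) with s·357 + t·231 = r:
  row A: (357, 1, 0)   [1·357 + 0·231 = 357]
  row B: (231, 0, 1)   [0·357 + 1·231 = 231]
  357 = 1·231 + 126   → row C = row A − 1·row B = (126, 1, −1)   [check: 1·357 − 1·231 = 126]
  231 = 1·126 + 105   → row D = row B − 1·row C = (105, −1, 2)   [check: −1·357 + 2·231 = 105]
  126 = 1·105 + 21   → row E = row C − 1·row D = (21, 2, −3)   [check: 2·357 − 3·231 = 21]
  105 = 5·21 + 0   → remainder 0, stop. gcd = 21 (last nonzero row E).
So gcd(231, 357) = 21, with Bézout identity 2·357 − 3·231 = 21. Containment (⊇): the Bézout identity exhibits 21 as an element of (231, 357), giving (21) ⊆ (231, 357). Containment (⊆): since 21 | 231 and 21 | 357 (231 = 21·11, 357 = 21·17), every Z-linear combination of 231 and 357 is divisible by 21, so (231, 357) ⊆ (21). Therefore (231, 357) = (21), d = 21.

Final answer: (231, 357) = (21); d = 21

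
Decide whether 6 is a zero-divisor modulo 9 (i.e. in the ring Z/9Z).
YES

gcd(6, 9) = 3 > 1, so 6 is not a unit in Z/9Z. In Z/nZ every nonzero non-unit is a zero-divisor: explicitly, take b = 9/gcd = 3 ≠ 0 (mod 9); then 6·3 = 18 = 2·9, i.e. 6·3 ≡ 0 (mod 9). So 6 is a zero-divisor.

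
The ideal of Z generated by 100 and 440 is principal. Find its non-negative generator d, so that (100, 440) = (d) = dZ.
(100, 440) = (20); d = 20

In the PID Z, (a, b) is generated by gcd(a, b). Compute gcd(440, 100) with the extended Euclidean algorithm, tracking rows (r, s, t) with s·440 + t·100 = r:
  row A: (440, 1, 0)   [1·440 + 0·100 = 440]
  row B: (100, 0, 1)   [0·440 + 1·100 = 100]
  440 = 4·100 + 40   → row C = row A − 4·row B = (40, 1, −4)   [check: 1·440 − 4·100 = 40]
  100 = 2·40 + 20   → row D = row B − 2·row C = (20, −2, 9)   [check: −2·440 + 9·100 = 20]
  40 = 2·20 + 0   → remainder 0, stop. gcd = 20 (last nonzero row D).
So gcd(100, 440) = 20, with Bézout identity −2·440 + 9·100 = 20. Containment (⊇): the Bézout identity exhibits 20 as an element of (100, 440), giving (20) ⊆ (100, 440). Containment (⊆): since 20 | 100 and 20 | 440 (100 = 20·5, 440 = 20·22), every Z-linear combination of 100 and 440 is divisible by 20, so (100, 440) ⊆ (20). Therefore (100, 440) = (20), d = 20.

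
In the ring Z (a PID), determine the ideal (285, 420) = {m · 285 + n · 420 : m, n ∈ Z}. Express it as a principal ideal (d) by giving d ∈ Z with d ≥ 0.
In the PID Z, (a, b) is generated by gcd(a, b). Compute gcd(420, 285) with the extended Euclidean algorithm, tracking rows (r, s, t) with s·420 + t·285 = r:
  row A: (420, 1, 0)   [1·420 + 0·285 = 420]
  row B: (285, 0, 1)   [0·420 + 1·285 = 285]
  420 = 1·285 + 135   → row C = row A − 1·row B = (135, 1, −1)   [check: 1·420 − 1·285 = 135]
  285 = 2·135 + 15   → row D = row B − 2·row C = (15, −2, 3)   [check: −2·420 + 3·285 = 15]
  135 = 9·15 + 0   → remainder 0, stop. gcd = 15 (last nonzero row D).
So gcd(285, 420) = 15, with Bézout identity −2·420 + 3·285 = 15. Containment (⊇): the Bézout identity exhibits 15 as an element of (285, 420), giving (15) ⊆ (285, 420). Containment (⊆): since 15 | 285 and 15 | 420 (285 = 15·19, 420 = 15·28), every Z-linear combination of 285 and 420 is divisible by 15, so (285, 420) ⊆ (15). Therefore (285, 420) = (15), d = 15.

Final answer: (285, 420) = (15); d = 15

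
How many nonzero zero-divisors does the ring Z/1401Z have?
In Z/1401Z each nonzero element is either a unit (gcd with 1401 is 1) or a zero-divisor (gcd > 1). The number of units is φ(1401): factorise 1401 = 3 · 467, so φ(1401) = (3 − 1) · (467 − 1) = 2 · 466 = 932. The nonzero elements number 1401 − 1 = 1400. Hence the nonzero zero-divisors number 1400 − 932 = 468.

Final answer: Z/1401Z has 468 nonzero zero-divisors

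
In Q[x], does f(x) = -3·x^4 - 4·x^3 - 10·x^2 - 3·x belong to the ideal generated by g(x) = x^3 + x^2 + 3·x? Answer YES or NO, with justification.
In Q[x] the ideal (g) consists of all multiples of g, so f ∈ (g) iff g | f, i.e. iff the remainder of f on division by g is 0. Divide f by g (g is monic, so eliminate the leading term of the running remainder at each step):
  leading term -3·x^4: subtract (-3·x)·g(x) = -3·x^4 - 3·x^3 - 9·x^2, leaving -x^3 - x^2 - 3·x
  leading term -x^3: subtract (-1)·g(x) = -x^3 - x^2 - 3·x, leaving 0
The remainder is 0, so f(x) = g(x) · h(x) with h(x) = -3·x - 1. Hence g | f, i.e. f ∈ (g).

Final answer: YES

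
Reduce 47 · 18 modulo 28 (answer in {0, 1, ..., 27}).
6

Reduce the factors first: 47 ≡ 19 (mod 28), so 47 · 18 ≡ 19 · 18 (mod 28). 19 · 18 = 342. Dividing by 28: 342 = 12·28 + 6. So (47 · 18) mod 28 = 6.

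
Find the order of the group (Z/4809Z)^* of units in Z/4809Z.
(Z/4809Z)^* consists of the classes a with gcd(a, 4809) = 1, so its order is φ(4809). φ is multiplicative, with φ(p^e) = p^e − p^(e−1). Factorise 4809 = 3 · 7 · 229. Then
  φ(4809) = (3 − 1) · (7 − 1) · (229 − 1) = 2 · 6 · 228 = 2736.
Thus |(Z/4809Z)^*| = 2736.

Final answer: |(Z/4809Z)^*| = 2736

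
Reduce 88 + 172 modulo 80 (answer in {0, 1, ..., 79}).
Reduce the summands first: 88 ≡ 8, 172 ≡ 12 (mod 80), so 88 + 172 ≡ 8 + 12 (mod 80). 8 + 12 = 20; 20 = 0·80 + 20, so (88 + 172) mod 80 = 20.

Final answer: 20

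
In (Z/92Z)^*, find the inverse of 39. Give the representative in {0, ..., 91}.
Apply the extended Euclidean algorithm to (92, 39), tracking rows (r, s, t) with s·92 + t·39 = r. Each division r_prev = q·r_cur + r_new produces the new row as (previous row) − q·(current row):
  row A: (92, 1, 0)   [1·92 + 0·39 = 92]
  row B: (39, 0, 1)   [0·92 + 1·39 = 39]
  92 = 2·39 + 14   → row C = row A − 2·row B = (14, 1, −2)   [check: 1·92 − 2·39 = 14]
  39 = 2·14 + 11   → row D = row B − 2·row C = (11, −2, 5)   [check: −2·92 + 5·39 = 11]
  14 = 1·11 + 3   → row E = row C − 1·row D = (3, 3, −7)   [check: 3·92 − 7·39 = 3]
  11 = 3·3 + 2   → row F = row D − 3·row E = (2, −11, 26)   [check: −11·92 + 26·39 = 2]
  3 = 1·2 + 1   → row G = row E − 1·row F = (1, 14, −33)   [check: 14·92 − 33·39 = 1]
  2 = 2·1 + 0   → remainder 0, stop. gcd = 1 (last nonzero row G).
The gcd is 1, so 39 is invertible mod 92. The last nonzero row gives 14·92 − 33·39 = 1, so t = −33. So 39^(−1) ≡ −33 ≡ 59 (mod 92). Verify: 39 · 59 = 2301 ≡ 1 (mod 92). ✓

Final answer: 39^(−1) ≡ 59 (mod 92)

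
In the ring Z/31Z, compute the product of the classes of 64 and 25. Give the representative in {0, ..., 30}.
19

Reduce the factors first: 64 ≡ 2 (mod 31), so 64 · 25 ≡ 2 · 25 (mod 31). 2 · 25 = 50. Dividing by 31: 50 = 1·31 + 19. So (64 · 25) mod 31 = 19.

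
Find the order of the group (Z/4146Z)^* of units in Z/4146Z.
|(Z/4146Z)^*| = 1380

(Z/4146Z)^* consists of the classes a with gcd(a, 4146) = 1, so its order is φ(4146). φ is multiplicative, with φ(p^e) = p^e − p^(e−1). Factorise 4146 = 2 · 3 · 691. Then
  φ(4146) = (2 − 1) · (3 − 1) · (691 − 1) = 1 · 2 · 690 = 1380.
Thus |(Z/4146Z)^*| = 1380.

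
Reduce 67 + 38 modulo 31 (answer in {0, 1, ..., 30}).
12

Reduce the summands first: 67 ≡ 5, 38 ≡ 7 (mod 31), so 67 + 38 ≡ 5 + 7 (mod 31). 5 + 7 = 12; 12 = 0·31 + 12, so (67 + 38) mod 31 = 12.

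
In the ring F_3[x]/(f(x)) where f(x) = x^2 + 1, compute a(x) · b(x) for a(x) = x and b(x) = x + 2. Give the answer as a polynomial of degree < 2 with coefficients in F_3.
Multiply as integer polynomials: a · b = x^2 + 2·x. Reducing coefficients mod 3: a · b ≡ x^2 + 2·x. Now divide by f(x) = x^2 + 1 in F_3[x], eliminating the leading term at each step:
  leading term x^2: subtract (1)·f(x) = x^2 + 1, leaving 2·x + 2 (coefficients mod 3)
The degree is now < 2, so this is the remainder. Hence a · b ≡ 2·x + 2 in F_3[x]/(f).

Final answer: a · b ≡ 2·x + 2 (mod f(x))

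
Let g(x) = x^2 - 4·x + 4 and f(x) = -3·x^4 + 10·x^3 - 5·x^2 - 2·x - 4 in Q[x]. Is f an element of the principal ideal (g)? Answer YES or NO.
NO

In Q[x] the ideal (g) consists of all multiples of g, so f ∈ (g) iff g | f, i.e. iff the remainder of f on division by g is 0. Divide f by g (g is monic, so eliminate the leading term of the running remainder at each step):
  leading term -3·x^4: subtract (-3·x^2)·g(x) = -3·x^4 + 12·x^3 - 12·x^2, leaving -2·x^3 + 7·x^2 - 2·x - 4
  leading term -2·x^3: subtract (-2·x)·g(x) = -2·x^3 + 8·x^2 - 8·x, leaving -x^2 + 6·x - 4
  leading term -x^2: subtract (-1)·g(x) = -x^2 + 4·x - 4, leaving 2·x
The remainder r(x) = 2·x ≠ 0 (and deg r < deg g), so g ∤ f, i.e. f ∉ (g).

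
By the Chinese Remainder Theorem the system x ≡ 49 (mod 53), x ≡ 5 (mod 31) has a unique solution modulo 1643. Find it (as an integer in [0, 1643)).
The moduli 53, 31 are pairwise coprime, so by the CRT there is a unique solution mod 53·31 = 1643.
Solve by successive substitution. Start with x ≡ 49 (mod 53).
  Combine with x ≡ 5 (mod 31): write x = 49 + 53·t and require 49 + 53·t ≡ 5 (mod 31), i.e. 53·t ≡ 5 − 49 ≡ 18 (mod 31). Since 53^(−1) ≡ 24 (mod 31) (53 ≡ 22 (mod 31)), t ≡ 24·18 ≡ 29 (mod 31). So x ≡ 49 + 53·29 = 1586 (mod 1643).
Unique solution in [0, 1643): x = 1586.

Final answer: x ≡ 1586 (mod 1643); the representative in [0, 1643) is 1586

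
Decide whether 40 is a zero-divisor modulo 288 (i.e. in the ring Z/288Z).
gcd(40, 288) = 8 > 1, so 40 is not a unit in Z/288Z. In Z/nZ every nonzero non-unit is a zero-divisor: explicitly, take b = 288/gcd = 36 ≠ 0 (mod 288); then 40·36 = 1440 = 5·288, i.e. 40·36 ≡ 0 (mod 288). So 40 is a zero-divisor.

Final answer: YES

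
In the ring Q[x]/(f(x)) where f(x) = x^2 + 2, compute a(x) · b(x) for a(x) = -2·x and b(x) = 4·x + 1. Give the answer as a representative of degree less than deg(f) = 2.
a · b ≡ 16 - 2·x (mod f(x))

First multiply in Q[x] without reducing: a · b = -8·x^2 - 2·x. Now divide by f(x) = x^2 + 2, eliminating the leading term at each step:
  leading term -8·x^2: subtract (-8)·f(x) = -8·x^2 - 16, leaving 16 - 2·x
The degree is now < 2, so this is the remainder. Hence a · b ≡ 16 - 2·x in Q[x]/(f).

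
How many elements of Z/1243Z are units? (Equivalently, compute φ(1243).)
Z/1243Z has φ(1243) = 1120 units

An element a ∈ Z/1243Z is a unit iff gcd(a, 1243) = 1, so the number of units is φ(1243). φ is multiplicative, with φ(p^e) = p^e − p^(e−1). Factorise 1243 = 11 · 113. Then
  φ(1243) = (11 − 1) · (113 − 1) = 10 · 112 = 1120.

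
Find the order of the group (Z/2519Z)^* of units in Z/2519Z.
(Z/2519Z)^* consists of the classes a with gcd(a, 2519) = 1, so its order is φ(2519). φ is multiplicative, with φ(p^e) = p^e − p^(e−1). Factorise 2519 = 11 · 229. Then
  φ(2519) = (11 − 1) · (229 − 1) = 10 · 228 = 2280.
Thus |(Z/2519Z)^*| = 2280.

Final answer: |(Z/2519Z)^*| = 2280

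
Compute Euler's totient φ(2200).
φ(2200) = 800

φ is multiplicative, with φ(p^e) = p^e − p^(e−1). Factorise 2200 = 2^3 · 5^2 · 11. Then
  φ(2200) = (2^3 − 2^2) · (5^2 − 5^1) · (11 − 1) = 4 · 20 · 10 = 800.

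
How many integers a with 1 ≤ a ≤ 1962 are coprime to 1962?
The number of a ∈ {1, ..., 1962} with gcd(a, 1962) = 1 is by definition Euler's totient φ(1962). φ is multiplicative, with φ(p^e) = p^e − p^(e−1). Factorise 1962 = 2 · 3^2 · 109. Then
  φ(1962) = (2 − 1) · (3^2 − 3^1) · (109 − 1) = 1 · 6 · 108 = 648.
So there are 648 such integers.

Final answer: 648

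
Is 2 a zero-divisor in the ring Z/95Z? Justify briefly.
NO

gcd(2, 95) = 1, so 2 is a unit in Z/95Z (it has a multiplicative inverse). A unit cannot be a zero-divisor: if 2·b ≡ 0 then multiplying both sides by 2^(−1) gives b ≡ 0. So 2 is not a zero-divisor.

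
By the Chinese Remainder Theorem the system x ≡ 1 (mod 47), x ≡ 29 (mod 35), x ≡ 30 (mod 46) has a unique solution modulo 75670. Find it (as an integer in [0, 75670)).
x ≡ 12174 (mod 75670); the representative in [0, 75670) is 12174

The moduli 47, 35, 46 are pairwise coprime, so by the CRT there is a unique solution mod 47·35·46 = 75670.
Solve by successive substitution. Start with x ≡ 1 (mod 47).
  Combine with x ≡ 29 (mod 35): write x = 1 + 47·t and require 1 + 47·t ≡ 29 (mod 35), i.e. 47·t ≡ 29 − 1 ≡ 28 (mod 35). Since 47^(−1) ≡ 3 (mod 35) (47 ≡ 12 (mod 35)), t ≡ 3·28 ≡ 14 (mod 35). So x ≡ 1 + 47·14 = 659 (mod 1645).
  Combine with x ≡ 30 (mod 46): write x = 659 + 1645·t and require 659 + 1645·t ≡ 30 (mod 46), i.e. 1645·t ≡ 30 − 659 ≡ 15 (mod 46). Since 1645^(−1) ≡ 25 (mod 46) (1645 ≡ 35 (mod 46)), t ≡ 25·15 ≡ 7 (mod 46). So x ≡ 659 + 1645·7 = 12174 (mod 75670).
Unique solution in [0, 75670): x = 12174.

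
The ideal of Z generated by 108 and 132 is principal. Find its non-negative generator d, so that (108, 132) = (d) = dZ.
In the PID Z, (a, b) is generated by gcd(a, b). Compute gcd(132, 108) with the extended Euclidean algorithm, tracking rows (r, s, t) with s·132 + t·108 = r:
  row A: (132, 1, 0)   [1·132 + 0·108 = 132]
  row B: (108, 0, 1)   [0·132 + 1·108 = 108]
  132 = 1·108 + 24   → row C = row A − 1·row B = (24, 1, −1)   [check: 1·132 − 1·108 = 24]
  108 = 4·24 + 12   → row D = row B − 4·row C = (12, −4, 5)   [check: −4·132 + 5·108 = 12]
  24 = 2·12 + 0   → remainder 0, stop. gcd = 12 (last nonzero row D).
So gcd(108, 132) = 12, with Bézout identity −4·132 + 5·108 = 12. Containment (⊇): the Bézout identity exhibits 12 as an element of (108, 132), giving (12) ⊆ (108, 132). Containment (⊆): since 12 | 108 and 12 | 132 (108 = 12·9, 132 = 12·11), every Z-linear combination of 108 and 132 is divisible by 12, so (108, 132) ⊆ (12). Therefore (108, 132) = (12), d = 12.

Final answer: (108, 132) = (12); d = 12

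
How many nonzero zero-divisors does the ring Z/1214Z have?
Z/1214Z has 607 nonzero zero-divisors

In Z/1214Z each nonzero element is either a unit (gcd with 1214 is 1) or a zero-divisor (gcd > 1). The number of units is φ(1214): factorise 1214 = 2 · 607, so φ(1214) = (2 − 1) · (607 − 1) = 1 · 606 = 606. The nonzero elements number 1214 − 1 = 1213. Hence the nonzero zero-divisors number 1213 − 606 = 607.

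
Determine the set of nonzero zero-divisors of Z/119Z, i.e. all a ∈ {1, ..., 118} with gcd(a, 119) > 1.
nonzero zero-divisors of Z/119Z = {7, 14, 17, 21, 28, 34, 35, 42, 49, 51, 56, 63, 68, 70, 77, 84, 85, 91, 98, 102, 105, 112}

An element a ∈ Z/119Z (with a ≠ 0) is a zero-divisor iff gcd(a, 119) > 1 (because a is a unit precisely when gcd(a, n) = 1, and in Z/nZ every nonzero, non-unit element is a zero-divisor). Scan a = 1, ..., 118 and keep those with gcd(a, 119) > 1:
  gcd(7, 119) = 7, gcd(14, 119) = 7, gcd(17, 119) = 17, gcd(21, 119) = 7, gcd(28, 119) = 7, gcd(34, 119) = 17, gcd(35, 119) = 7, gcd(42, 119) = 7, gcd(49, 119) = 7, gcd(51, 119) = 17, gcd(56, 119) = 7, gcd(63, 119) = 7, gcd(68, 119) = 17, gcd(70, 119) = 7, gcd(77, 119) = 7, gcd(84, 119) = 7, gcd(85, 119) = 17, gcd(91, 119) = 7, gcd(98, 119) = 7, gcd(102, 119) = 17, gcd(105, 119) = 7, gcd(112, 119) = 7.
All other a ∈ {1, ..., 118} have gcd(a, 119) = 1 and are units. So the nonzero zero-divisors are exactly the 22 values of a appearing in this scan.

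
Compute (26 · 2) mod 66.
Both factors are already reduced mod 66. 26 · 2 = 52. Dividing by 66: 52 = 0·66 + 52. So (26 · 2) mod 66 = 52.

Final answer: 52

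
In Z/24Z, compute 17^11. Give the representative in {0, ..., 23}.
Use repeated squaring. Binary(11) = 1011. Walk through the bits of the exponent 11 left-to-right: at each bit after the leading one, square the running value, then multiply by 17 if the bit is 1 (always reducing mod 24):
  bit 1 = 1 (leading): start with 17.
  bit 2 = 0: square 17^2 = 289 ≡ 1 (mod 24).
  bit 3 = 1: square 1^2 = 1; bit is 1, so multiply 1·17 = 17 (mod 24).
  bit 4 = 1: square 17^2 = 289 ≡ 1; bit is 1, so multiply 1·17 = 17 (mod 24).
Final value: 17^11 ≡ 17 (mod 24).

Final answer: 17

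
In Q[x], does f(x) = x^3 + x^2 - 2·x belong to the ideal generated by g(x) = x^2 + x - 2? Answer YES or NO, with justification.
In Q[x] the ideal (g) consists of all multiples of g, so f ∈ (g) iff g | f, i.e. iff the remainder of f on division by g is 0. Divide f by g (g is monic, so eliminate the leading term of the running remainder at each step):
  leading term x^3: subtract (x)·g(x) = x^3 + x^2 - 2·x, leaving 0
The remainder is 0, so f(x) = g(x) · h(x) with h(x) = x. Hence g | f, i.e. f ∈ (g).

Final answer: YES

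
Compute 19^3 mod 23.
Use repeated squaring. Binary(3) = 11. Walk through the bits of the exponent 3 left-to-right: at each bit after the leading one, square the running value, then multiply by 19 if the bit is 1 (always reducing mod 23):
  bit 1 = 1 (leading): start with 19.
  bit 2 = 1: square 19^2 = 361 ≡ 16; bit is 1, so multiply 16·19 = 304 ≡ 5 (mod 23).
Final value: 19^3 ≡ 5 (mod 23).

Final answer: 5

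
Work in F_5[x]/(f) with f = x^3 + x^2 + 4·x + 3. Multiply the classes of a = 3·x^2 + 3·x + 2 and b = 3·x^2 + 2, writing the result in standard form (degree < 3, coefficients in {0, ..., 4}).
a · b ≡ x^2 + 4·x + 4 (mod f(x))

Multiply as integer polynomials: a · b = 9·x^4 + 9·x^3 + 12·x^2 + 6·x + 4. Reducing coefficients mod 5: a · b ≡ 4·x^4 + 4·x^3 + 2·x^2 + x + 4. Now divide by f(x) = x^3 + x^2 + 4·x + 3 in F_5[x], eliminating the leading term at each step:
  leading term 4·x^4: subtract (4·x)·f(x) = 4·x^4 + 4·x^3 + x^2 + 2·x, leaving x^2 + 4·x + 4 (coefficients mod 5)
The degree is now < 3, so this is the remainder. Hence a · b ≡ x^2 + 4·x + 4 in F_5[x]/(f).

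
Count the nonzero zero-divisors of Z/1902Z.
In Z/1902Z each nonzero element is either a unit (gcd with 1902 is 1) or a zero-divisor (gcd > 1). The number of units is φ(1902): factorise 1902 = 2 · 3 · 317, so φ(1902) = (2 − 1) · (3 − 1) · (317 − 1) = 1 · 2 · 316 = 632. The nonzero elements number 1902 − 1 = 1901. Hence the nonzero zero-divisors number 1901 − 632 = 1269.

Final answer: Z/1902Z has 1269 nonzero zero-divisors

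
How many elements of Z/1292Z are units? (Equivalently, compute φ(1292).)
An element a ∈ Z/1292Z is a unit iff gcd(a, 1292) = 1, so the number of units is φ(1292). φ is multiplicative, with φ(p^e) = p^e − p^(e−1). Factorise 1292 = 2^2 · 17 · 19. Then
  φ(1292) = (2^2 − 2^1) · (17 − 1) · (19 − 1) = 2 · 16 · 18 = 576.

Final answer: Z/1292Z has φ(1292) = 576 units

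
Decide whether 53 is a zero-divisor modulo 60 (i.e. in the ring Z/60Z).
NO

gcd(53, 60) = 1, so 53 is a unit in Z/60Z (it has a multiplicative inverse). A unit cannot be a zero-divisor: if 53·b ≡ 0 then multiplying both sides by 53^(−1) gives b ≡ 0. So 53 is not a zero-divisor.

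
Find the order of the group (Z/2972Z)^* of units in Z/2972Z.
|(Z/2972Z)^*| = 1484

(Z/2972Z)^* consists of the classes a with gcd(a, 2972) = 1, so its order is φ(2972). φ is multiplicative, with φ(p^e) = p^e − p^(e−1). Factorise 2972 = 2^2 · 743. Then
  φ(2972) = (2^2 − 2^1) · (743 − 1) = 2 · 742 = 1484.
Thus |(Z/2972Z)^*| = 1484.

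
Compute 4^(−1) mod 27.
Apply the extended Euclidean algorithm to (27, 4), tracking rows (r, s, t) with s·27 + t·4 = r. Each division r_prev = q·r_cur + r_new produces the new row as (previous row) − q·(current row):
  row A: (27, 1, 0)   [1·27 + 0·4 = 27]
  row B: (4, 0, 1)   [0·27 + 1·4 = 4]
  27 = 6·4 + 3   → row C = row A − 6·row B = (3, 1, −6)   [check: 1·27 − 6·4 = 3]
  4 = 1·3 + 1   → row D = row B − 1·row C = (1, −1, 7)   [check: −1·27 + 7·4 = 1]
  3 = 3·1 + 0   → remainder 0, stop. gcd = 1 (last nonzero row D).
The gcd is 1, so 4 is invertible mod 27. The last nonzero row gives −1·27 + 7·4 = 1, so t = 7. So 4^(−1) ≡ 7 (mod 27). Verify: 4 · 7 = 28 ≡ 1 (mod 27). ✓

Final answer: 4^(−1) ≡ 7 (mod 27)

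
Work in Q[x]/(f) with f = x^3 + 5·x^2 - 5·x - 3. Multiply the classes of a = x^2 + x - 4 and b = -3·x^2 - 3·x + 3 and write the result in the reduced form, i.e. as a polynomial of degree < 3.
a · b ≡ -48·x^2 + 51·x + 15 (mod f(x))

First multiply in Q[x] without reducing: a · b = -3·x^4 - 6·x^3 + 12·x^2 + 15·x - 12. Now divide by f(x) = x^3 + 5·x^2 - 5·x - 3, eliminating the leading term at each step:
  leading term -3·x^4: subtract (-3·x)·f(x) = -3·x^4 - 15·x^3 + 15·x^2 + 9·x, leaving 9·x^3 - 3·x^2 + 6·x - 12
  leading term 9·x^3: subtract (9)·f(x) = 9·x^3 + 45·x^2 - 45·x - 27, leaving -48·x^2 + 51·x + 15
The degree is now < 3, so this is the remainder. Hence a · b ≡ -48·x^2 + 51·x + 15 in Q[x]/(f).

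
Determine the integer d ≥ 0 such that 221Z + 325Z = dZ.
(221, 325) = (13); d = 13

In the PID Z, (a, b) is generated by gcd(a, b). Compute gcd(325, 221) with the extended Euclidean algorithm, tracking rows (r, s, t) with s·325 + t·221 = r:
  row A: (325, 1, 0)   [1·325 + 0·221 = 325]
  row B: (221, 0, 1)   [0·325 + 1·221 = 221]
  325 = 1·221 + 104   → row C = row A − 1·row B = (104, 1, −1)   [check: 1·325 − 1·221 = 104]
  221 = 2·104 + 13   → row D = row B − 2·row C = (13, −2, 3)   [check: −2·325 + 3·221 = 13]
  104 = 8·13 + 0   → remainder 0, stop. gcd = 13 (last nonzero row D).
So gcd(221, 325) = 13, with Bézout identity −2·325 + 3·221 = 13. Containment (⊇): the Bézout identity exhibits 13 as an element of (221, 325), giving (13) ⊆ (221, 325). Containment (⊆): since 13 | 221 and 13 | 325 (221 = 13·17, 325 = 13·25), every Z-linear combination of 221 and 325 is divisible by 13, so (221, 325) ⊆ (13). Therefore (221, 325) = (13), d = 13.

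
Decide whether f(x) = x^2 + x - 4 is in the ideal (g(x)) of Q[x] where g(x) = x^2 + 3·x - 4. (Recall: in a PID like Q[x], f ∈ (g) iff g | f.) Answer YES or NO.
NO

In Q[x] the ideal (g) consists of all multiples of g, so f ∈ (g) iff g | f, i.e. iff the remainder of f on division by g is 0. Divide f by g (g is monic, so eliminate the leading term of the running remainder at each step):
  leading term x^2: subtract (1)·g(x) = x^2 + 3·x - 4, leaving -2·x
The remainder r(x) = -2·x ≠ 0 (and deg r < deg g), so g ∤ f, i.e. f ∉ (g).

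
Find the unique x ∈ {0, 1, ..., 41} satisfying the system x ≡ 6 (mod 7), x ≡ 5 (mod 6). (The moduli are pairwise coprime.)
x ≡ 41 (mod 42); the representative in [0, 42) is 41

The moduli 7, 6 are pairwise coprime, so by the CRT there is a unique solution mod 7·6 = 42.
Solve by successive substitution. Start with x ≡ 6 (mod 7).
  Combine with x ≡ 5 (mod 6): write x = 6 + 7·t and require 6 + 7·t ≡ 5 (mod 6), i.e. 7·t ≡ 5 − 6 ≡ 5 (mod 6). Since 7^(−1) ≡ 1 (mod 6) (7 ≡ 1 (mod 6)), t ≡ 1·5 ≡ 5 (mod 6). So x ≡ 6 + 7·5 = 41 (mod 42).
Unique solution in [0, 42): x = 41.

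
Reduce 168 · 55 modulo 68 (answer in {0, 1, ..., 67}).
Reduce the factors first: 168 ≡ 32 (mod 68), so 168 · 55 ≡ 32 · 55 (mod 68). 32 · 55 = 1760. Dividing by 68: 1760 = 25·68 + 60. So (168 · 55) mod 68 = 60.

Final answer: 60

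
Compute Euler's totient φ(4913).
φ is multiplicative, with φ(p^e) = p^e − p^(e−1). Factorise 4913 = 17^3. Then
  φ(4913) = (17^3 − 17^2) = 4624 = 4624.

Final answer: φ(4913) = 4624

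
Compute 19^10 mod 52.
Use repeated squaring. Binary(10) = 1010. Walk through the bits of the exponent 10 left-to-right: at each bit after the leading one, square the running value, then multiply by 19 if the bit is 1 (always reducing mod 52):
  bit 1 = 1 (leading): start with 19.
  bit 2 = 0: square 19^2 = 361 ≡ 49 (mod 52).
  bit 3 = 1: square 49^2 = 2401 ≡ 9; bit is 1, so multiply 9·19 = 171 ≡ 15 (mod 52).
  bit 4 = 0: square 15^2 = 225 ≡ 17 (mod 52).
Final value: 19^10 ≡ 17 (mod 52).

Final answer: 17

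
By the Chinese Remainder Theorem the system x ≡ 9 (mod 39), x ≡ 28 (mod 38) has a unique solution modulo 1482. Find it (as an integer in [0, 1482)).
The moduli 39, 38 are pairwise coprime, so by the CRT there is a unique solution mod 39·38 = 1482.
Solve by successive substitution. Start with x ≡ 9 (mod 39).
  Combine with x ≡ 28 (mod 38): write x = 9 + 39·t and require 9 + 39·t ≡ 28 (mod 38), i.e. 39·t ≡ 28 − 9 ≡ 19 (mod 38). Since 39^(−1) ≡ 1 (mod 38) (39 ≡ 1 (mod 38)), t ≡ 1·19 ≡ 19 (mod 38). So x ≡ 9 + 39·19 = 750 (mod 1482).
Unique solution in [0, 1482): x = 750.

Final answer: x ≡ 750 (mod 1482); the representative in [0, 1482) is 750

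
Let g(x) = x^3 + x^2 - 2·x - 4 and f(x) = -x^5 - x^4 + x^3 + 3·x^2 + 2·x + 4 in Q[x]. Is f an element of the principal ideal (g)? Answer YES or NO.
YES

In Q[x] the ideal (g) consists of all multiples of g, so f ∈ (g) iff g | f, i.e. iff the remainder of f on division by g is 0. Divide f by g (g is monic, so eliminate the leading term of the running remainder at each step):
  leading term -x^5: subtract (-x^2)·g(x) = -x^5 - x^4 + 2·x^3 + 4·x^2, leaving -x^3 - x^2 + 2·x + 4
  leading term -x^3: subtract (-1)·g(x) = -x^3 - x^2 + 2·x + 4, leaving 0
The remainder is 0, so f(x) = g(x) · h(x) with h(x) = -x^2 - 1. Hence g | f, i.e. f ∈ (g).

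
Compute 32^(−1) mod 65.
Apply the extended Euclidean algorithm to (65, 32), tracking rows (r, s, t) with s·65 + t·32 = r. Each division r_prev = q·r_cur + r_new produces the new row as (previous row) − q·(current row):
  row A: (65, 1, 0)   [1·65 + 0·32 = 65]
  row B: (32, 0, 1)   [0·65 + 1·32 = 32]
  65 = 2·32 + 1   → row C = row A − 2·row B = (1, 1, −2)   [check: 1·65 − 2·32 = 1]
  32 = 32·1 + 0   → remainder 0, stop. gcd = 1 (last nonzero row C).
The gcd is 1, so 32 is invertible mod 65. The last nonzero row gives 1·65 − 2·32 = 1, so t = −2. So 32^(−1) ≡ −2 ≡ 63 (mod 65). Verify: 32 · 63 = 2016 ≡ 1 (mod 65). ✓

Final answer: 32^(−1) ≡ 63 (mod 65)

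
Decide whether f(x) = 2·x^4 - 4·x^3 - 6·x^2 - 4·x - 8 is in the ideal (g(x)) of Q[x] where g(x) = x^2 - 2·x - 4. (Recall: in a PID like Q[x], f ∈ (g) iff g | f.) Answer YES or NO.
In Q[x] the ideal (g) consists of all multiples of g, so f ∈ (g) iff g | f, i.e. iff the remainder of f on division by g is 0. Divide f by g (g is monic, so eliminate the leading term of the running remainder at each step):
  leading term 2·x^4: subtract (2·x^2)·g(x) = 2·x^4 - 4·x^3 - 8·x^2, leaving 2·x^2 - 4·x - 8
  leading term 2·x^2: subtract (2)·g(x) = 2·x^2 - 4·x - 8, leaving 0
The remainder is 0, so f(x) = g(x) · h(x) with h(x) = 2·x^2 + 2. Hence g | f, i.e. f ∈ (g).

Final answer: YES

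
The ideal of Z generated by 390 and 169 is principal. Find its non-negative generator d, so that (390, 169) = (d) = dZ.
(390, 169) = (13); d = 13

In the PID Z, (a, b) is generated by gcd(a, b). Compute gcd(390, 169) with the extended Euclidean algorithm, tracking rows (r, s, t) with s·390 + t·169 = r:
  row A: (390, 1, 0)   [1·390 + 0·169 = 390]
  row B: (169, 0, 1)   [0·390 + 1·169 = 169]
  390 = 2·169 + 52   → row C = row A − 2·row B = (52, 1, −2)   [check: 1·390 − 2·169 = 52]
  169 = 3·52 + 13   → row D = row B − 3·row C = (13, −3, 7)   [check: −3·390 + 7·169 = 13]
  52 = 4·13 + 0   → remainder 0, stop. gcd = 13 (last nonzero row D).
So gcd(390, 169) = 13, with Bézout identity −3·390 + 7·169 = 13. Containment (⊇): the Bézout identity exhibits 13 as an element of (390, 169), giving (13) ⊆ (390, 169). Containment (⊆): since 13 | 390 and 13 | 169 (390 = 13·30, 169 = 13·13), every Z-linear combination of 390 and 169 is divisible by 13, so (390, 169) ⊆ (13). Therefore (390, 169) = (13), d = 13.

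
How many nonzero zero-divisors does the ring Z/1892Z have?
Z/1892Z has 1051 nonzero zero-divisors

In Z/1892Z each nonzero element is either a unit (gcd with 1892 is 1) or a zero-divisor (gcd > 1). The number of units is φ(1892): factorise 1892 = 2^2 · 11 · 43, so φ(1892) = (2^2 − 2^1) · (11 − 1) · (43 − 1) = 2 · 10 · 42 = 840. The nonzero elements number 1892 − 1 = 1891. Hence the nonzero zero-divisors number 1891 − 840 = 1051.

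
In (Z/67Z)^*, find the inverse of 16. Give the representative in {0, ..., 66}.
Apply the extended Euclidean algorithm to (67, 16), tracking rows (r, s, t) with s·67 + t·16 = r. Each division r_prev = q·r_cur + r_new produces the new row as (previous row) − q·(current row):
  row A: (67, 1, 0)   [1·67 + 0·16 = 67]
  row B: (16, 0, 1)   [0·67 + 1·16 = 16]
  67 = 4·16 + 3   → row C = row A − 4·row B = (3, 1, −4)   [check: 1·67 − 4·16 = 3]
  16 = 5·3 + 1   → row D = row B − 5·row C = (1, −5, 21)   [check: −5·67 + 21·16 = 1]
  3 = 3·1 + 0   → remainder 0, stop. gcd = 1 (last nonzero row D).
The gcd is 1, so 16 is invertible mod 67. The last nonzero row gives −5·67 + 21·16 = 1, so t = 21. So 16^(−1) ≡ 21 (mod 67). Verify: 16 · 21 = 336 ≡ 1 (mod 67). ✓

Final answer: 16^(−1) ≡ 21 (mod 67)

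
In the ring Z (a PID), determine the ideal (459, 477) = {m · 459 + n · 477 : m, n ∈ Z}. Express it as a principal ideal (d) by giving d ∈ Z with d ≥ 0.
(459, 477) = (9); d = 9

In the PID Z, (a, b) is generated by gcd(a, b). Compute gcd(477, 459) with the extended Euclidean algorithm, tracking rows (r, s, t) with s·477 + t·459 = r:
  row A: (477, 1, 0)   [1·477 + 0·459 = 477]
  row B: (459, 0, 1)   [0·477 + 1·459 = 459]
  477 = 1·459 + 18   → row C = row A − 1·row B = (18, 1, −1)   [check: 1·477 − 1·459 = 18]
  459 = 25·18 + 9   → row D = row B − 25·row C = (9, −25, 26)   [check: −25·477 + 26·459 = 9]
  18 = 2·9 + 0   → remainder 0, stop. gcd = 9 (last nonzero row D).
So gcd(459, 477) = 9, with Bézout identity −25·477 + 26·459 = 9. Containment (⊇): the Bézout identity exhibits 9 as an element of (459, 477), giving (9) ⊆ (459, 477). Containment (⊆): since 9 | 459 and 9 | 477 (459 = 9·51, 477 = 9·53), every Z-linear combination of 459 and 477 is divisible by 9, so (459, 477) ⊆ (9). Therefore (459, 477) = (9), d = 9.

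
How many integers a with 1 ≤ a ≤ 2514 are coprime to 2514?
836

The number of a ∈ {1, ..., 2514} with gcd(a, 2514) = 1 is by definition Euler's totient φ(2514). φ is multiplicative, with φ(p^e) = p^e − p^(e−1). Factorise 2514 = 2 · 3 · 419. Then
  φ(2514) = (2 − 1) · (3 − 1) · (419 − 1) = 1 · 2 · 418 = 836.
So there are 836 such integers.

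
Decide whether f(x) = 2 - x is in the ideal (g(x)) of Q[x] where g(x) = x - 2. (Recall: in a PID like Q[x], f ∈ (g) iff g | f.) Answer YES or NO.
YES

In Q[x] the ideal (g) consists of all multiples of g, so f ∈ (g) iff g | f, i.e. iff the remainder of f on division by g is 0. Divide f by g (g is monic, so eliminate the leading term of the running remainder at each step):
  leading term -x: subtract (-1)·g(x) = 2 - x, leaving 0
The remainder is 0, so f(x) = g(x) · h(x) with h(x) = -1. Hence g | f, i.e. f ∈ (g).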